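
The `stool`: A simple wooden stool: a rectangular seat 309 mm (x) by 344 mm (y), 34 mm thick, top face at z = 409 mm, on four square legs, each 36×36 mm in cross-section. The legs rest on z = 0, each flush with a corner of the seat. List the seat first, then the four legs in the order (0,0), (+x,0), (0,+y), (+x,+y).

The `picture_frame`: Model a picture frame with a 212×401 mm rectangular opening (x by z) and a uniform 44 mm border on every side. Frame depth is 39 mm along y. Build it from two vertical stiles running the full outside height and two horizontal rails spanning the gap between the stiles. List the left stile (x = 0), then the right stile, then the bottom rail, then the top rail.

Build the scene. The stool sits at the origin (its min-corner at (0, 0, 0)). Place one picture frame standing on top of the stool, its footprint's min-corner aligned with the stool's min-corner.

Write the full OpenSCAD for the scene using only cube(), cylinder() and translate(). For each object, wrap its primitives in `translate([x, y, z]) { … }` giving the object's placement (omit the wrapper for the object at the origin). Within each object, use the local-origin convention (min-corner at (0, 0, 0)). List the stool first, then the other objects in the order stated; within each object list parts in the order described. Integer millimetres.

translate([0, 0, 375]) cube([309, 344, 34]);
cube([36, 36, 375]);
translate([273, 0, 0]) cube([36, 36, 375]);
translate([0, 308, 0]) cube([36, 36, 375]);
translate([273, 308, 0]) cube([36, 36, 375]);
translate([0, 0, 409]) {
  cube([44, 39, 489]);
  translate([256, 0, 0]) cube([44, 39, 489]);
  translate([44, 0, 0]) cube([212, 39, 44]);
  translate([44, 0, 445]) cube([212, 39, 44]);
}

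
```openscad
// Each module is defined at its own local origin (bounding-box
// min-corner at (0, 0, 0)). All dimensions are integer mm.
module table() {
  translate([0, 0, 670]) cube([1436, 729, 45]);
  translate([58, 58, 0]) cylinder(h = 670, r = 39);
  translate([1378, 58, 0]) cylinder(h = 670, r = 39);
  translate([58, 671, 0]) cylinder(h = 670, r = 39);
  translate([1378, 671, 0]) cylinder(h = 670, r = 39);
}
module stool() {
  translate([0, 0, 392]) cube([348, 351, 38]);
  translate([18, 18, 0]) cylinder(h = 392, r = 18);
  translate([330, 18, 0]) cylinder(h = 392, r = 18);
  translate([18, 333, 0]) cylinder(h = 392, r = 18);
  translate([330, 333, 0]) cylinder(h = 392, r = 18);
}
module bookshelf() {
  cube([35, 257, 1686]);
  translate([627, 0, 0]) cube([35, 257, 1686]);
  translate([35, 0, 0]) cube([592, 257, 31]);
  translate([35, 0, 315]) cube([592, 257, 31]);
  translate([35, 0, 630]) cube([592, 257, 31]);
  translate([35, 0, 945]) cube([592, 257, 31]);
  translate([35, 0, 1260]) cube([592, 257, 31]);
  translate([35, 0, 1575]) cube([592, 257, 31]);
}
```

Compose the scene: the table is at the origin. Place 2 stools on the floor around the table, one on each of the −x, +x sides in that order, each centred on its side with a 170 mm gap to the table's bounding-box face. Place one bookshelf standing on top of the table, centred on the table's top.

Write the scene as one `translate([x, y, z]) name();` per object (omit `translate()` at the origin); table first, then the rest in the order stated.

table();
translate([-518, 189, 0]) stool();
translate([1606, 189, 0]) stool();
translate([387, 236, 715]) bookshelf();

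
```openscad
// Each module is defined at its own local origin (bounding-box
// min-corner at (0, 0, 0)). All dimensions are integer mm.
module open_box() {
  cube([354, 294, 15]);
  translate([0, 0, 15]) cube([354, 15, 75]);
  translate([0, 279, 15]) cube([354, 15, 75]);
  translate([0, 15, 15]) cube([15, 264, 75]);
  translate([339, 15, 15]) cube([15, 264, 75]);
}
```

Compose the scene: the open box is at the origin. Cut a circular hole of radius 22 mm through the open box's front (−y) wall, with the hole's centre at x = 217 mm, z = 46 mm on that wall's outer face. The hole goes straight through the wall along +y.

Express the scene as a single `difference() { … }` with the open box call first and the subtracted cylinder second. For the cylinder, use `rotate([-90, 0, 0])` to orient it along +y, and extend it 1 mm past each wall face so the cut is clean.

difference() {
  open_box();
  translate([217, -1, 46]) rotate([-90, 0, 0]) cylinder(h = 17, r = 22);
}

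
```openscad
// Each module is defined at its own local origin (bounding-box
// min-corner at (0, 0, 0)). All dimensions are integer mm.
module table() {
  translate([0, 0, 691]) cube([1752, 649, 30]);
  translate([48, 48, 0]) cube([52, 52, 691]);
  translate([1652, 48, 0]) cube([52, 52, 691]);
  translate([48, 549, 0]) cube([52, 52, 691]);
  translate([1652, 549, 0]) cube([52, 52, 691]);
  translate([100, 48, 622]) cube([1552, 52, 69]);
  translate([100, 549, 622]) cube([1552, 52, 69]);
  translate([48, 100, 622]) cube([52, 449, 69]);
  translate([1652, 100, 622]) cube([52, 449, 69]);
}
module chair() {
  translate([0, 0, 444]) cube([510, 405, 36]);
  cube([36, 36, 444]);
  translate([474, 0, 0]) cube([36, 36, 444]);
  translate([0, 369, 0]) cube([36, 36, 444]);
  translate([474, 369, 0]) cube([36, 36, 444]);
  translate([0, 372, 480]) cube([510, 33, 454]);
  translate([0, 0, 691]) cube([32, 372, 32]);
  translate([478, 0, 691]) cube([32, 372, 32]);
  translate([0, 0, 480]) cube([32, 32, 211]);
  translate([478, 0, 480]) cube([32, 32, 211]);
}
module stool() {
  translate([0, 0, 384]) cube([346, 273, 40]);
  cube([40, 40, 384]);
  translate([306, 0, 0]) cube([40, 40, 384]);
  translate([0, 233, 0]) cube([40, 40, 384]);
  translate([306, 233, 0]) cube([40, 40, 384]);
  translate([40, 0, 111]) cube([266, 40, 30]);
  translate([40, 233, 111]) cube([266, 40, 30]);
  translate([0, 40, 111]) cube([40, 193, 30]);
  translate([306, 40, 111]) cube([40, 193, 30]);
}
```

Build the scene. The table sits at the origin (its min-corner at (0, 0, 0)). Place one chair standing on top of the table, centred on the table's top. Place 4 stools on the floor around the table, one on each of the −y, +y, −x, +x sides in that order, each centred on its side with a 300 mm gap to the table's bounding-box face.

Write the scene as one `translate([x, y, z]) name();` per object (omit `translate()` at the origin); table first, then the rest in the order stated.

table();
translate([621, 122, 721]) chair();
translate([703, -573, 0]) stool();
translate([703, 949, 0]) stool();
translate([-646, 188, 0]) stool();
translate([2052, 188, 0]) stool();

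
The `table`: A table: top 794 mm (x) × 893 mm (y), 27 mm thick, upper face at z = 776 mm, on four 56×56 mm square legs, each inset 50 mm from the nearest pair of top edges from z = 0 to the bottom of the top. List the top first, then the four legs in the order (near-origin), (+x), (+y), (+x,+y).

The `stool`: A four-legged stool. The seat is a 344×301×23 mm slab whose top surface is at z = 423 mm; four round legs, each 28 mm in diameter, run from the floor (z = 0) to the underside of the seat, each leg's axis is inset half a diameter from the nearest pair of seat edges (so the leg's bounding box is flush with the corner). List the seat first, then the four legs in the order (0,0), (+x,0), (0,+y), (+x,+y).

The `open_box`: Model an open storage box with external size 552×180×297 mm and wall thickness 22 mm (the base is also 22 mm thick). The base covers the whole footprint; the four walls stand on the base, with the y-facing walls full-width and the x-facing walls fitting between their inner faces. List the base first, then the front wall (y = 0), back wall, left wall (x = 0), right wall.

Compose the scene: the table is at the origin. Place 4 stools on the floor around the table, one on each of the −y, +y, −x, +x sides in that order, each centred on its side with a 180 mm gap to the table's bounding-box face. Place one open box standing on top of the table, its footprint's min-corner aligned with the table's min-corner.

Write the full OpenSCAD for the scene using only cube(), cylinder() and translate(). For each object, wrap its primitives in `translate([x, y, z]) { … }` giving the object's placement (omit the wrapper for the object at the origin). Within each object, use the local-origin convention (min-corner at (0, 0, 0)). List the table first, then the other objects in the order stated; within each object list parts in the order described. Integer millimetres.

translate([0, 0, 749]) cube([794, 893, 27]);
translate([50, 50, 0]) cube([56, 56, 749]);
translate([688, 50, 0]) cube([56, 56, 749]);
translate([50, 787, 0]) cube([56, 56, 749]);
translate([688, 787, 0]) cube([56, 56, 749]);
translate([225, -481, 0]) {
  translate([0, 0, 400]) cube([344, 301, 23]);
  translate([14, 14, 0]) cylinder(h = 400, r = 14);
  translate([330, 14, 0]) cylinder(h = 400, r = 14);
  translate([14, 287, 0]) cylinder(h = 400, r = 14);
  translate([330, 287, 0]) cylinder(h = 400, r = 14);
}
translate([225, 1073, 0]) {
  translate([0, 0, 400]) cube([344, 301, 23]);
  translate([14, 14, 0]) cylinder(h = 400, r = 14);
  translate([330, 14, 0]) cylinder(h = 400, r = 14);
  translate([14, 287, 0]) cylinder(h = 400, r = 14);
  translate([330, 287, 0]) cylinder(h = 400, r = 14);
}
translate([-524, 296, 0]) {
  translate([0, 0, 400]) cube([344, 301, 23]);
  translate([14, 14, 0]) cylinder(h = 400, r = 14);
  translate([330, 14, 0]) cylinder(h = 400, r = 14);
  translate([14, 287, 0]) cylinder(h = 400, r = 14);
  translate([330, 287, 0]) cylinder(h = 400, r = 14);
}
translate([974, 296, 0]) {
  translate([0, 0, 400]) cube([344, 301, 23]);
  translate([14, 14, 0]) cylinder(h = 400, r = 14);
  translate([330, 14, 0]) cylinder(h = 400, r = 14);
  translate([14, 287, 0]) cylinder(h = 400, r = 14);
  translate([330, 287, 0]) cylinder(h = 400, r = 14);
}
translate([0, 0, 776]) {
  cube([552, 180, 22]);
  translate([0, 0, 22]) cube([552, 22, 275]);
  translate([0, 158, 22]) cube([552, 22, 275]);
  translate([0, 22, 22]) cube([22, 136, 275]);
  translate([530, 22, 22]) cube([22, 136, 275]);
}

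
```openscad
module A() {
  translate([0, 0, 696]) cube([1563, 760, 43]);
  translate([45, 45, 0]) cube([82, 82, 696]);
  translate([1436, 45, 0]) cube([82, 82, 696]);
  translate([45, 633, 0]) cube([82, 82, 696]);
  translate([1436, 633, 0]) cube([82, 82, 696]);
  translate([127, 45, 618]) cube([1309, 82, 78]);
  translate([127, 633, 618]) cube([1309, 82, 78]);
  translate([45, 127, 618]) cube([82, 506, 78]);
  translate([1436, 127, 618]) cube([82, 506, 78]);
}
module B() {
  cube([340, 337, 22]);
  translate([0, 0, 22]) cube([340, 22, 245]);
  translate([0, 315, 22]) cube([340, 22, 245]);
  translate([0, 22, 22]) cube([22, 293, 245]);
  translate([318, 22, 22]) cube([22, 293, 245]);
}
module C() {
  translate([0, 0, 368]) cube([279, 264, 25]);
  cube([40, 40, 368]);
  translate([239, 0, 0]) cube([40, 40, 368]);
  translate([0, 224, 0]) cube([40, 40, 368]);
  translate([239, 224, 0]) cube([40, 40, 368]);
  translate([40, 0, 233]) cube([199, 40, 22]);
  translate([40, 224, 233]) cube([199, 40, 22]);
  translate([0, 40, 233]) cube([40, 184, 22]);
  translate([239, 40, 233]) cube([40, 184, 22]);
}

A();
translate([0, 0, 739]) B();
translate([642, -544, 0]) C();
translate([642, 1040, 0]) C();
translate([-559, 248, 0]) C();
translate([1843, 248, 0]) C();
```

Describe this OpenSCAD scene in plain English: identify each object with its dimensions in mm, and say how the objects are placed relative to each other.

A is a table with a 1563×760 mm rectangular top, 43 mm thick, top surface at z = 739 mm, supported by four 82×82 mm square legs, each inset 45 mm from the nearest pair of top edges, running from the floor. Four apron rails, 82 mm thick and 78 mm tall, run between adjacent legs with their top edges flush with the underside of the top and their outer faces flush with the legs' outer faces.

B is an open storage box with external size 340×337×267 mm and wall thickness 22 mm (the base is also 22 mm thick). The base covers the whole footprint; the four walls stand on the base, with the y-facing walls full-width and the x-facing walls fitting between their inner faces.

C is a simple wooden stool: a rectangular seat 279 mm (x) by 264 mm (y), 25 mm thick, top face at z = 393 mm, on four square legs, each 40×40 mm in cross-section. The legs rest on z = 0, each flush with a corner of the seat. Four stretchers, 40 mm wide and 22 mm tall, connect adjacent legs with their undersides at z = 233 mm, each running between the inner faces of the legs it joins and aligned with the legs' outer faces on the other axis.

The open box is on top of the table. Four stools sit around the table at the −y, +y, −x, +x sides.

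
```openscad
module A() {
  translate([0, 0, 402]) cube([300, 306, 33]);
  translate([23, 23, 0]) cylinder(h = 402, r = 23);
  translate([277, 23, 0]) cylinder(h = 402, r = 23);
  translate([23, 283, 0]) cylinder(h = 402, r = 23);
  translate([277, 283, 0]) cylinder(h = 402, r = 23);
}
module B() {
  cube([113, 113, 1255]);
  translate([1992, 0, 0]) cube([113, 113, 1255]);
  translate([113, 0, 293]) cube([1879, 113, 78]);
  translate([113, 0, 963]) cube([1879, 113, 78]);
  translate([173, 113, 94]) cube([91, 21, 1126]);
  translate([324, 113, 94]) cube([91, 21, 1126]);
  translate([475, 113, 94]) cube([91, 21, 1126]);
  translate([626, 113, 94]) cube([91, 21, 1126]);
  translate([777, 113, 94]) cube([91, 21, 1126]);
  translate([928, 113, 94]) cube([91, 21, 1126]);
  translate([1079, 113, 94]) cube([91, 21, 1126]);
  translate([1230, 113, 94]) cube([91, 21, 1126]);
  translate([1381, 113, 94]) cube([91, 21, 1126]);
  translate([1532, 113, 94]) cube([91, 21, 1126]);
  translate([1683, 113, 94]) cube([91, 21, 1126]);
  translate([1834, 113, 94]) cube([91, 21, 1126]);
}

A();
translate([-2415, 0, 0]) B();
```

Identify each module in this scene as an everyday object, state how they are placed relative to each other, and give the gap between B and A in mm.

The fence section's nearest face is 310 mm from the stool's −x face.

A is a stool. B is a fence section. The fence section is on the floor beside the stool on its −x side. The gap between the fence section and the stool is 310 mm.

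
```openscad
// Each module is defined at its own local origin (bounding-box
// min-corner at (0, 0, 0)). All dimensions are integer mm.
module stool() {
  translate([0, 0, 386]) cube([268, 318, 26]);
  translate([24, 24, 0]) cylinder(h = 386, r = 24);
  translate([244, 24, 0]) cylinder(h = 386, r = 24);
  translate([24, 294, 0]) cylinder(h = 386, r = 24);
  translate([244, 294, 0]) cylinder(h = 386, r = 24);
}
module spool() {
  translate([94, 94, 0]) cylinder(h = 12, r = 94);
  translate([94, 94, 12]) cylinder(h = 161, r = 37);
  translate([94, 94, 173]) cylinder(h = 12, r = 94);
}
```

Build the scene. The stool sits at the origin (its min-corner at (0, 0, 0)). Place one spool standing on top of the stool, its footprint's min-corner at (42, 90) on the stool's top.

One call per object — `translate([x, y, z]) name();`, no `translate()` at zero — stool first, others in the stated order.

stool();
translate([42, 90, 412]) spool();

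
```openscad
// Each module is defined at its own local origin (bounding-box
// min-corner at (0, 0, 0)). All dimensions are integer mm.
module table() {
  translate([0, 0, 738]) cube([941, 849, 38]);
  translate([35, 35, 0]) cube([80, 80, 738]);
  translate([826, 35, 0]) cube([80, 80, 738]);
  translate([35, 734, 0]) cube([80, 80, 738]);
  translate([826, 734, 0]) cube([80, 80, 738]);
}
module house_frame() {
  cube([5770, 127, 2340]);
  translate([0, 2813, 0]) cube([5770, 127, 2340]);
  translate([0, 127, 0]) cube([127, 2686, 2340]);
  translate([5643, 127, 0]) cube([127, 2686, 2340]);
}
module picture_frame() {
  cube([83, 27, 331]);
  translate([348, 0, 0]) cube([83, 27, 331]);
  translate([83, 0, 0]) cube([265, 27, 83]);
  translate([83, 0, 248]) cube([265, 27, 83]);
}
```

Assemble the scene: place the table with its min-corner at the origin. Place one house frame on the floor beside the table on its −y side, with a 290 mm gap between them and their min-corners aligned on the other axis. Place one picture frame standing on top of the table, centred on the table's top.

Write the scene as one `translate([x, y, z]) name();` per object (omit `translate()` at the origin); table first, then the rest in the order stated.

table();
translate([0, -3230, 0]) house_frame();
translate([255, 411, 776]) picture_frame();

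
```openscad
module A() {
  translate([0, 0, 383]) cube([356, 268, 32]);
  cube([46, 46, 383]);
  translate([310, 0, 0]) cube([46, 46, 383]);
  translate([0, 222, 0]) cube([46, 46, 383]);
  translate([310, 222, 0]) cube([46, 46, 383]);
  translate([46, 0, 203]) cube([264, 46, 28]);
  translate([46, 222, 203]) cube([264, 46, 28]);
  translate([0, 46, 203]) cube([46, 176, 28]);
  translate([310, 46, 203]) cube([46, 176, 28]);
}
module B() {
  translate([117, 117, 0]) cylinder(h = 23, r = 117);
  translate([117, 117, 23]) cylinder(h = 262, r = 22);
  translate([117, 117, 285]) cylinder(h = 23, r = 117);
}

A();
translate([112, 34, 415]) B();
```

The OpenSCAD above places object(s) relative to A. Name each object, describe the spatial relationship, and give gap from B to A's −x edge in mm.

The spool's min-x is at 112; the stool's min-x is 0; gap = 112 mm.

A is a stool. B is a spool. The spool is on top of the stool. The gap from the spool to the stool's −x edge is 112 mm.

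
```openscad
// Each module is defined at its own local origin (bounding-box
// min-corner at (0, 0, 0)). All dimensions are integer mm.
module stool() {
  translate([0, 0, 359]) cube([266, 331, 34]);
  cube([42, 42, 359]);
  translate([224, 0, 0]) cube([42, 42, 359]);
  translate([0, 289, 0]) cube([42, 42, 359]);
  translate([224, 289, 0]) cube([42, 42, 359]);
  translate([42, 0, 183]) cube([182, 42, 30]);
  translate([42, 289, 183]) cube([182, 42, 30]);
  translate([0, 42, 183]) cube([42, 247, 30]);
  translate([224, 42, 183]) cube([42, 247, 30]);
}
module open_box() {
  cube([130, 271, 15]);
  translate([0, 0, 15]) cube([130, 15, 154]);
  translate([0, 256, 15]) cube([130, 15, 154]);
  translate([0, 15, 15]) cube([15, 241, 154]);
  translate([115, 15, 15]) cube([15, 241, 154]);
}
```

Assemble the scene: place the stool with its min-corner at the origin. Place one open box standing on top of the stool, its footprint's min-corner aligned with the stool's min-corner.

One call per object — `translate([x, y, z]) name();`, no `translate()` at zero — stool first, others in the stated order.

stool();
translate([0, 0, 393]) open_box();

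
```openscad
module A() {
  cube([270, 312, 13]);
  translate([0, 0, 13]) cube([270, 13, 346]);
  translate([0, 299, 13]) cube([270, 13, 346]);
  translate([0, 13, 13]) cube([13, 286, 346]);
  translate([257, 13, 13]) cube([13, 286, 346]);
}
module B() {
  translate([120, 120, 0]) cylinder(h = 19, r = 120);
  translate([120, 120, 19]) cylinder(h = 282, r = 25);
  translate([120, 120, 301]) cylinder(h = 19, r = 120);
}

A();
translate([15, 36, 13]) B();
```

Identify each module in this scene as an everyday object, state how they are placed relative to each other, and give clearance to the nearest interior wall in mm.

A is an open box. B is a spool. The spool sits inside the open box, centred. The clearance to the nearest interior wall is 2 mm.

Clearances: x = 2, y = 23; minimum 2 mm.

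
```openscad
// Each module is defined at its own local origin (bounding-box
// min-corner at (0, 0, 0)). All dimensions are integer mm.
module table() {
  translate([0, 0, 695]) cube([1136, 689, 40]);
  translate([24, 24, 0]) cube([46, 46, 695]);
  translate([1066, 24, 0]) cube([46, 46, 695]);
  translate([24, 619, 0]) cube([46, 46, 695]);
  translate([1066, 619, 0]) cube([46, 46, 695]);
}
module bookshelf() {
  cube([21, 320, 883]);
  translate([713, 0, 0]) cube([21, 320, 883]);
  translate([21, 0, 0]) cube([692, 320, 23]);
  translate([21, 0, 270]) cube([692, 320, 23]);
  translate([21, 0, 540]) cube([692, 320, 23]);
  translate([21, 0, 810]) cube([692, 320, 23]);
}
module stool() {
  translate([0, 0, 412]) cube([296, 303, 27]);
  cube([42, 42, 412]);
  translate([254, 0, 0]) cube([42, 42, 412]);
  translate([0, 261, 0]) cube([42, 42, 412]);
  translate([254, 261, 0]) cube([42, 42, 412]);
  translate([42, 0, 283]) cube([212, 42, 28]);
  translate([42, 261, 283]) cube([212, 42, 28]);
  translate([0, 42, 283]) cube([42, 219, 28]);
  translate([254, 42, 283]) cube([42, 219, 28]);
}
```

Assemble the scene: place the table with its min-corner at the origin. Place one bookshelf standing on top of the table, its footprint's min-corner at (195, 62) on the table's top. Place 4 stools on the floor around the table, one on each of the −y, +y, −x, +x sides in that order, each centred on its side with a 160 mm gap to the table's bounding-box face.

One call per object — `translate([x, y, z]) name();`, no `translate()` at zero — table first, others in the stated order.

table();
translate([195, 62, 735]) bookshelf();
translate([420, -463, 0]) stool();
translate([420, 849, 0]) stool();
translate([-456, 193, 0]) stool();
translate([1296, 193, 0]) stool();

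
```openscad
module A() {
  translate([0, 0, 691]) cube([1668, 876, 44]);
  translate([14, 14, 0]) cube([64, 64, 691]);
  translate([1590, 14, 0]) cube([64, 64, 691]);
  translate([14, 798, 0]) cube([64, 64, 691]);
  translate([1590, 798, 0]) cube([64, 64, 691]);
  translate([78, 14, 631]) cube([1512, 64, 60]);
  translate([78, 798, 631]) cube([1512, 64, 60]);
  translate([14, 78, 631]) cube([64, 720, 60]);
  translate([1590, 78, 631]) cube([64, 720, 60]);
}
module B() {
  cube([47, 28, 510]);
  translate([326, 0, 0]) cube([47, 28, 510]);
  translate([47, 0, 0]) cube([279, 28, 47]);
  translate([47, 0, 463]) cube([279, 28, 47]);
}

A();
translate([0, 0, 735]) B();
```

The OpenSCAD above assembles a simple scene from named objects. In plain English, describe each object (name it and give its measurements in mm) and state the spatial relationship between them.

A is a table with a 1668×876 mm rectangular top, 44 mm thick, top surface at z = 735 mm, supported by four 64×64 mm square legs, each inset 14 mm from the nearest pair of top edges, running from the floor. Four apron rails, 64 mm thick and 60 mm tall, run between adjacent legs with their top edges flush with the underside of the top and their outer faces flush with the legs' outer faces.

B is a rectangular picture frame lying in the x–z plane (depth along y). The opening is 279 mm wide (x) by 416 mm tall (z), surrounded by a border 47 mm wide on all four sides. The frame is 28 mm deep and is made of two full-height vertical stiles with two horizontal rails fitted between them.

The picture frame is on top of the table.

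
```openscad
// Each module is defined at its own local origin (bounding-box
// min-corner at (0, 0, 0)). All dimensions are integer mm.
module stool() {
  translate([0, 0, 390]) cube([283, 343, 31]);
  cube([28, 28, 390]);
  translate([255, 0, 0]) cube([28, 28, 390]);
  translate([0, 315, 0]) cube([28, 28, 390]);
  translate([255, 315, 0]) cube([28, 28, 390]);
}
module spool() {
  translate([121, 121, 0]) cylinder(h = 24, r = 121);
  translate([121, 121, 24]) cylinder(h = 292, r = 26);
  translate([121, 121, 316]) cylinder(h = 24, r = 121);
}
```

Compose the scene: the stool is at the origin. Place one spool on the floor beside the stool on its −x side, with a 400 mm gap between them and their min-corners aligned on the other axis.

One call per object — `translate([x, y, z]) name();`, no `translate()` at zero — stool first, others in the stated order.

stool();
translate([-642, 0, 0]) spool();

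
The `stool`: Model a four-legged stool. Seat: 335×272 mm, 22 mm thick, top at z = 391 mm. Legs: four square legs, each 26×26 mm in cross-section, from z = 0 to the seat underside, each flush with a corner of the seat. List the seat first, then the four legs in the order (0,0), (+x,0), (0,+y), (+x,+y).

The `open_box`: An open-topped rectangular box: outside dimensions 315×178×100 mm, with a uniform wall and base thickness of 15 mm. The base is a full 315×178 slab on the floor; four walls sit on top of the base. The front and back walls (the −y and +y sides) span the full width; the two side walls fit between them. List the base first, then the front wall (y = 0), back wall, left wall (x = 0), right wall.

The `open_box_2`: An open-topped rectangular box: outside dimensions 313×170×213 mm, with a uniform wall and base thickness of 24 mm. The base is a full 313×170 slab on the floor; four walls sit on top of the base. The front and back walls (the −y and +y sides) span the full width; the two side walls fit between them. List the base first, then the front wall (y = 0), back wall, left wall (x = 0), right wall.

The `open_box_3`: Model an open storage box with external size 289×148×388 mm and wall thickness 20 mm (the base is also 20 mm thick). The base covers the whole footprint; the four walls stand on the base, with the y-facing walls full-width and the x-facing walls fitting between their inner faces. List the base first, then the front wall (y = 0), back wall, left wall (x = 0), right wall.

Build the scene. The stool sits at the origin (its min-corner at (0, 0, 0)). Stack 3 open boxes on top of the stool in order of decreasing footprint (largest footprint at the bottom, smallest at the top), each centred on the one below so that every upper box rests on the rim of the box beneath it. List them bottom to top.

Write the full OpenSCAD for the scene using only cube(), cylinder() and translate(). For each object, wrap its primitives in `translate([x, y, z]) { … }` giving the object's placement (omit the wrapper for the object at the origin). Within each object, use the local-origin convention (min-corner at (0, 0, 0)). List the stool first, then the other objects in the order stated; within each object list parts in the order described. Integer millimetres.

translate([0, 0, 369]) cube([335, 272, 22]);
cube([26, 26, 369]);
translate([309, 0, 0]) cube([26, 26, 369]);
translate([0, 246, 0]) cube([26, 26, 369]);
translate([309, 246, 0]) cube([26, 26, 369]);
translate([10, 47, 391]) {
  cube([315, 178, 15]);
  translate([0, 0, 15]) cube([315, 15, 85]);
  translate([0, 163, 15]) cube([315, 15, 85]);
  translate([0, 15, 15]) cube([15, 148, 85]);
  translate([300, 15, 15]) cube([15, 148, 85]);
}
translate([11, 51, 491]) {
  cube([313, 170, 24]);
  translate([0, 0, 24]) cube([313, 24, 189]);
  translate([0, 146, 24]) cube([313, 24, 189]);
  translate([0, 24, 24]) cube([24, 122, 189]);
  translate([289, 24, 24]) cube([24, 122, 189]);
}
translate([23, 62, 704]) {
  cube([289, 148, 20]);
  translate([0, 0, 20]) cube([289, 20, 368]);
  translate([0, 128, 20]) cube([289, 20, 368]);
  translate([0, 20, 20]) cube([20, 108, 368]);
  translate([269, 20, 20]) cube([20, 108, 368]);
}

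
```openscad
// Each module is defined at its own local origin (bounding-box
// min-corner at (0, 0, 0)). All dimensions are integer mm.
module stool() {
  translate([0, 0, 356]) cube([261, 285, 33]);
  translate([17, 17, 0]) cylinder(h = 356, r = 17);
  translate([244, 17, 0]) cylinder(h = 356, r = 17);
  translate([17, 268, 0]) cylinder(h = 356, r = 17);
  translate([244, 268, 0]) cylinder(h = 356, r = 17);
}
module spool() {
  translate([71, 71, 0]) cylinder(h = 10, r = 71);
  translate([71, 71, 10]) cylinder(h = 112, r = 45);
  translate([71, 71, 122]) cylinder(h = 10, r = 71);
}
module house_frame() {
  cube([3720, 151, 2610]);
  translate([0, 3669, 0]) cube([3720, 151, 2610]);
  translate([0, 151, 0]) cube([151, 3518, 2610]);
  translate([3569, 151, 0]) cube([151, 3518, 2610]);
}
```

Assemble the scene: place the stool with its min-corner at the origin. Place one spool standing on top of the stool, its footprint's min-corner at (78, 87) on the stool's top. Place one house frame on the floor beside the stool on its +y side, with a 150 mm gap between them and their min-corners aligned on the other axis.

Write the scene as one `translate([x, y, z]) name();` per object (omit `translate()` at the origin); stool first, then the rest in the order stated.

stool();
translate([78, 87, 389]) spool();
translate([0, 435, 0]) house_frame();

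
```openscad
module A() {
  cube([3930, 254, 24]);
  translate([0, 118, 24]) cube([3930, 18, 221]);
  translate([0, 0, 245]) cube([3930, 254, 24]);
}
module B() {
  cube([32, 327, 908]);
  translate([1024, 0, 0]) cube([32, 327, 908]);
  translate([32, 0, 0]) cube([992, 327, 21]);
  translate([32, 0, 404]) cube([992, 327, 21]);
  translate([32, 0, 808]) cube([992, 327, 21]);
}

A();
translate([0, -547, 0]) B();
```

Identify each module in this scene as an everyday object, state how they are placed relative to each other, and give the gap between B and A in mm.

A is an I-beam. B is a bookshelf. The bookshelf is on the floor beside the I-beam on its −y side. The gap between the bookshelf and the I-beam is 220 mm.

The bookshelf's nearest face is 220 mm from the I-beam's −y face.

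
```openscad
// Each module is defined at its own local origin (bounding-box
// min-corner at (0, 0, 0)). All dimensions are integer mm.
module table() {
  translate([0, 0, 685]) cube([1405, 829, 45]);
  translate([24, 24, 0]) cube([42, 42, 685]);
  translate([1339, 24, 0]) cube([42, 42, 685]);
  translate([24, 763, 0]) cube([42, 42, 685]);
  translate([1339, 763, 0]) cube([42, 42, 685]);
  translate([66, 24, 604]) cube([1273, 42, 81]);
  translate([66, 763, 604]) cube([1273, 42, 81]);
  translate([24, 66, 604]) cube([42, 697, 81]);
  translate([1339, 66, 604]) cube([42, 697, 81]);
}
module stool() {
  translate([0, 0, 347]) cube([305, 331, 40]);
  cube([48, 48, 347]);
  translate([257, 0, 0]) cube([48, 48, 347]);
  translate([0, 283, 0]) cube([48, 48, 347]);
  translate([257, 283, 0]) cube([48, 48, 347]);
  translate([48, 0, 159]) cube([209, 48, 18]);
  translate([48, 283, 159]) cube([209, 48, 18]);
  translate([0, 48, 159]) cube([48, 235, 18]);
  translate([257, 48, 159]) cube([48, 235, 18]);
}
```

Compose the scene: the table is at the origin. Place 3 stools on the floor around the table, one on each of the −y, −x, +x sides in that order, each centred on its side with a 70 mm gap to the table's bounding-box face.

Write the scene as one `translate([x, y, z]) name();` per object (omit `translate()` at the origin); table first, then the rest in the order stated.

table();
translate([550, -401, 0]) stool();
translate([-375, 249, 0]) stool();
translate([1475, 249, 0]) stool();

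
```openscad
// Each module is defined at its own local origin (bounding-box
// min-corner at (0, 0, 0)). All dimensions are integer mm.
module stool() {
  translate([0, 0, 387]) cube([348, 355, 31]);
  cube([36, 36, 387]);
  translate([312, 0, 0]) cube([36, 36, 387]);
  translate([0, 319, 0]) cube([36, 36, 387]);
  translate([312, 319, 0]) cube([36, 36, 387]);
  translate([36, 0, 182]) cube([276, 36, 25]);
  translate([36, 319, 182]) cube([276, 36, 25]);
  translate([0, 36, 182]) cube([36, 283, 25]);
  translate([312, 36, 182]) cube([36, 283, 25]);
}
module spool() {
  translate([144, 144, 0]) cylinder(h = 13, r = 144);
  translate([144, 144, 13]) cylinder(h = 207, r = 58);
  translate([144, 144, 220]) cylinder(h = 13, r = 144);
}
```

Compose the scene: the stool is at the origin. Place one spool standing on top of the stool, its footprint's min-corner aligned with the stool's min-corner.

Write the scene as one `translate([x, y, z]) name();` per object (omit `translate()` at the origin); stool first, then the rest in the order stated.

stool();
translate([0, 0, 418]) spool();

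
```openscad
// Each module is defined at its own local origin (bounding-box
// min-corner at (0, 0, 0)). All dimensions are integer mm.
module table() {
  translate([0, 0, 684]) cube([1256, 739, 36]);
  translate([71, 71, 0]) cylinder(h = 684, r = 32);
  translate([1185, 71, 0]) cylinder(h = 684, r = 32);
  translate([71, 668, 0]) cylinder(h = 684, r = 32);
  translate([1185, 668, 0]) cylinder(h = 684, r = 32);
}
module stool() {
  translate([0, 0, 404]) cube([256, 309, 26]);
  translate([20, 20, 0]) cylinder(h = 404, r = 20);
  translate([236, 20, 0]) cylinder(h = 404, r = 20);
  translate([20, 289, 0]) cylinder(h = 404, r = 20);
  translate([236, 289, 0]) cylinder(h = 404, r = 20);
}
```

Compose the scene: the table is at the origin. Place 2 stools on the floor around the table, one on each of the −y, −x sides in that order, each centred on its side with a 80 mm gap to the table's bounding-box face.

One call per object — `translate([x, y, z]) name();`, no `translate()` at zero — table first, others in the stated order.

table();
translate([500, -389, 0]) stool();
translate([-336, 215, 0]) stool();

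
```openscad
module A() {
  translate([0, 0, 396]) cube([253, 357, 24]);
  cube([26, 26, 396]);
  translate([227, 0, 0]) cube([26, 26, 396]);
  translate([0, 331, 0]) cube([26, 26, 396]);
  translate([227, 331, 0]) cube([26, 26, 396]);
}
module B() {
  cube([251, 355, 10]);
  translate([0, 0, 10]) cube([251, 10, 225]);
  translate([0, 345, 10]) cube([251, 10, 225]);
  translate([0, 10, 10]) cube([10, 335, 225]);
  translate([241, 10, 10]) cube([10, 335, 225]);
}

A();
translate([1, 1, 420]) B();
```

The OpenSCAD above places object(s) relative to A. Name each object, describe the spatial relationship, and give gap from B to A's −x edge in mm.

The open box's min-x is at 1; the stool's min-x is 0; gap = 1 mm.

A is a stool. B is an open box. The open box is on top of the stool, centred. The gap from the open box to the stool's −x edge is 1 mm.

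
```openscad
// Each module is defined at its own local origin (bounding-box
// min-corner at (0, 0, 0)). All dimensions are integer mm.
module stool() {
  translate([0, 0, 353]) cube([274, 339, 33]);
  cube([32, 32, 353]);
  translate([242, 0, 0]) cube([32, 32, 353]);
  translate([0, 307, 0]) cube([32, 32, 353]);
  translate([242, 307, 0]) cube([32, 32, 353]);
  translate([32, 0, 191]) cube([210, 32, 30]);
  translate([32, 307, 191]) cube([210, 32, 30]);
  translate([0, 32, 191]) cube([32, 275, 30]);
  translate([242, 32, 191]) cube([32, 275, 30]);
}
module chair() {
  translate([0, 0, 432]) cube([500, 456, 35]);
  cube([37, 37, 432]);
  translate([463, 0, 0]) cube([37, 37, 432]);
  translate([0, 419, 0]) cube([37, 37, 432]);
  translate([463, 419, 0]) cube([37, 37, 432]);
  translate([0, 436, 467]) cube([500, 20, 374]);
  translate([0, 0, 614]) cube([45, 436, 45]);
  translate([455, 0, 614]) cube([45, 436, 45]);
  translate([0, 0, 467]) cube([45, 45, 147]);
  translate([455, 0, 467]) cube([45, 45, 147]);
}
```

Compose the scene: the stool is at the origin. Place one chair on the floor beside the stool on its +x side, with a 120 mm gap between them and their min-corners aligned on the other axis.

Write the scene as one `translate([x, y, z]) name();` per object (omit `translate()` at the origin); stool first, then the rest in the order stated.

stool();
translate([394, 0, 0]) chair();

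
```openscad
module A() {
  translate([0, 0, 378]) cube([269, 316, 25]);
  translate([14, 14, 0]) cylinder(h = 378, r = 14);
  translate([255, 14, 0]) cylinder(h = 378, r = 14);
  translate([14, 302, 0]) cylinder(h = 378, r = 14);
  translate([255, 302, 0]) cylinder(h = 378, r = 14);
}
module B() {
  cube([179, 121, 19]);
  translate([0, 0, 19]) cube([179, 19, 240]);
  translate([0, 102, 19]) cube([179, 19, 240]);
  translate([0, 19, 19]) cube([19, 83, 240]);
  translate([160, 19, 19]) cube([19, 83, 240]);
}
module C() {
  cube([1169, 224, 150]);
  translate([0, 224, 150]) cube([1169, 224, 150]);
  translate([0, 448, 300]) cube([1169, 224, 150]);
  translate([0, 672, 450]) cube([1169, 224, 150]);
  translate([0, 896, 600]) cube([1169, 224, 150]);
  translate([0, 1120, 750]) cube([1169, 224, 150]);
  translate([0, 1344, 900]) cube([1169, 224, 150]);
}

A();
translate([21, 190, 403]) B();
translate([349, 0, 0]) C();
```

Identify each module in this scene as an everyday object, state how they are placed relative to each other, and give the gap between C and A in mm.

The staircase's nearest face is 80 mm from the stool's +x face.

A is a stool. B is an open box. C is a staircase. The open box is on top of the stool. The staircase is on the floor beside the stool on its +x side. The gap between the staircase and the stool is 80 mm.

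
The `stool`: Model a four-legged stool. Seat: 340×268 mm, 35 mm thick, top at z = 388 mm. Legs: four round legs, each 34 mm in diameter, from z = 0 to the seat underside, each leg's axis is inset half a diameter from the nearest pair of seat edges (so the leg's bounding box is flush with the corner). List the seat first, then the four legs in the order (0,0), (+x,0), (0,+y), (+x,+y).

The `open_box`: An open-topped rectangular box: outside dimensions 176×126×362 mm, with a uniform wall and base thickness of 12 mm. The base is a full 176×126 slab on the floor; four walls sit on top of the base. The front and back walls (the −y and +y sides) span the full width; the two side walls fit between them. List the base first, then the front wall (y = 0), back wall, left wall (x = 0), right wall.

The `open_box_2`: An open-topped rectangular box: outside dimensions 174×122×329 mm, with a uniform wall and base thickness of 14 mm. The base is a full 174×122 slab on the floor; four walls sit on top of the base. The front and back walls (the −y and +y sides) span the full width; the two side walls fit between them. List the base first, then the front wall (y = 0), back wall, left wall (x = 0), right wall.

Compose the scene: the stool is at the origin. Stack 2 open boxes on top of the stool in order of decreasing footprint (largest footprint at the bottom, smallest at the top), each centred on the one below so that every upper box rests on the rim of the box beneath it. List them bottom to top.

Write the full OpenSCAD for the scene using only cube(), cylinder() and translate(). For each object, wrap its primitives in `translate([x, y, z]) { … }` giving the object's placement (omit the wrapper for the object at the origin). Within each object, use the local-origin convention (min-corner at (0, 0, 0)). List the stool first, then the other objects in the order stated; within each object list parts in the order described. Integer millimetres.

translate([0, 0, 353]) cube([340, 268, 35]);
translate([17, 17, 0]) cylinder(h = 353, r = 17);
translate([323, 17, 0]) cylinder(h = 353, r = 17);
translate([17, 251, 0]) cylinder(h = 353, r = 17);
translate([323, 251, 0]) cylinder(h = 353, r = 17);
translate([82, 71, 388]) {
  cube([176, 126, 12]);
  translate([0, 0, 12]) cube([176, 12, 350]);
  translate([0, 114, 12]) cube([176, 12, 350]);
  translate([0, 12, 12]) cube([12, 102, 350]);
  translate([164, 12, 12]) cube([12, 102, 350]);
}
translate([83, 73, 750]) {
  cube([174, 122, 14]);
  translate([0, 0, 14]) cube([174, 14, 315]);
  translate([0, 108, 14]) cube([174, 14, 315]);
  translate([0, 14, 14]) cube([14, 94, 315]);
  translate([160, 14, 14]) cube([14, 94, 315]);
}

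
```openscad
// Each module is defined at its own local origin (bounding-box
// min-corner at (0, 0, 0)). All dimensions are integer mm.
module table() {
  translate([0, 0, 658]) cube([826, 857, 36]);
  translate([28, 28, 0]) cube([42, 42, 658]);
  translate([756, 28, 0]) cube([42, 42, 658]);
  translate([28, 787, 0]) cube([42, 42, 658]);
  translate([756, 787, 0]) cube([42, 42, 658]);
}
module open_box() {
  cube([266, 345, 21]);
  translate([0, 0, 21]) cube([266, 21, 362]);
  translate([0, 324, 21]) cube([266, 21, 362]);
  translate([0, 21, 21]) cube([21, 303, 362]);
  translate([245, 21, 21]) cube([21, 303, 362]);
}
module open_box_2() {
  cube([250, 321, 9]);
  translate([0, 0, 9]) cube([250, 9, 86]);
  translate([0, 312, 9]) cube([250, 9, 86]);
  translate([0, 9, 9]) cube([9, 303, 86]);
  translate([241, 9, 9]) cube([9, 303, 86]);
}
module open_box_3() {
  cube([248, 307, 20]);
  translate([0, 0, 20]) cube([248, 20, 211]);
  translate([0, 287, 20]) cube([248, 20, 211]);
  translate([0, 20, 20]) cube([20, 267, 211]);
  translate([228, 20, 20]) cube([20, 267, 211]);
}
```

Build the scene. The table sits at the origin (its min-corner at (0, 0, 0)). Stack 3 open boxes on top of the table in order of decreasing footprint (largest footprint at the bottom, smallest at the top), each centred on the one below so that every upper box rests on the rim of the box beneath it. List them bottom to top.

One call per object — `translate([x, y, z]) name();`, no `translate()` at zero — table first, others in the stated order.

table();
translate([280, 256, 694]) open_box();
translate([288, 268, 1077]) open_box_2();
translate([289, 275, 1172]) open_box_3();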